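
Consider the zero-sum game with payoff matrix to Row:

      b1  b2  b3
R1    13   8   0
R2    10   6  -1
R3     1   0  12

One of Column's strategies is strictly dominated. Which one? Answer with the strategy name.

b2 holds Row's payoff strictly below b1 in every row: 8 < 13, 6 < 10, 0 < 1.
So b1 is strictly dominated for Column.

b1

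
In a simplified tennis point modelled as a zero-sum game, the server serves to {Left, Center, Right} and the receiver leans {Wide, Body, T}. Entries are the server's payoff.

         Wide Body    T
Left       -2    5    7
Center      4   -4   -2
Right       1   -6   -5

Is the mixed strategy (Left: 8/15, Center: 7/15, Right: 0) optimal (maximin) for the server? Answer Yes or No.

Against Wide this mix gives (8/15)·(-2) + (7/15)·4 = 4/5.
Against Body this mix gives (8/15)·5 + (7/15)·(-4) = 4/5.
Against T this mix gives (8/15)·7 + (7/15)·(-2) = 14/5.
All of the receiver's active replies (Wide, Body) yield 4/5, and no column does worse for the server. The mix makes the receiver indifferent and guarantees 4/5, so it is optimal.

Yes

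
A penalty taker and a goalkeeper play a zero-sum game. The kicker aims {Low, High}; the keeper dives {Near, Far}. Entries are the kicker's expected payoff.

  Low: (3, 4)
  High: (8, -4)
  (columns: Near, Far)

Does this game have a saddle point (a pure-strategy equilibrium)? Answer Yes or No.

No

Row minima: Low → 3, High → -4; maximin = 3.
Column maxima: Near → 8, Far → 4; minimax = 4.
3 ≠ 4, so no pure-strategy equilibrium exists.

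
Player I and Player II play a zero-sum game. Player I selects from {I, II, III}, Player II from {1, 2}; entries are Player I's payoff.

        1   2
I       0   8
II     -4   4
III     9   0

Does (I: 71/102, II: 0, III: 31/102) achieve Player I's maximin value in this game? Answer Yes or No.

No

Against 1 this mix gives (71/102)·0 + (31/102)·9 = 93/34.
Against 2 this mix gives (71/102)·8 + (31/102)·0 = 284/51.
Player II will play 1, holding Player I to 93/34. Shifting weight toward the row that does better against 1 would raise this floor (the equalizing mix achieves 72/17 against both 1 and 2), so the proposed strategy is not optimal.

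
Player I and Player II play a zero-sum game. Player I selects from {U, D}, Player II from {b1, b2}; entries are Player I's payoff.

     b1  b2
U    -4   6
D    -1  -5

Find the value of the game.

-13/7

Row minima: U → -4, D → -5; maximin = -4.
Column maxima: b1 → -1, b2 → 6; minimax = -1.
-4 ≠ -1, so there is no saddle point; optimal play is mixed.
Let Player I play U with probability p. Expected payoff against b1: (-4)p + (-1)(1−p) = −3p − 1; against b2: 6p + (-5)(1−p) = 11p − 5.
Setting these equal: −3p − 1 = 11p − 5 ⇒ −14p = -4 ⇒ p = 2/7, and the value is (-3)·(2/7) − 1 = -13/7.
For Player II: with q = P(b1), equating U's and D's payoffs gives −10q + 6 = 4q − 5 ⇒ q = 11/14.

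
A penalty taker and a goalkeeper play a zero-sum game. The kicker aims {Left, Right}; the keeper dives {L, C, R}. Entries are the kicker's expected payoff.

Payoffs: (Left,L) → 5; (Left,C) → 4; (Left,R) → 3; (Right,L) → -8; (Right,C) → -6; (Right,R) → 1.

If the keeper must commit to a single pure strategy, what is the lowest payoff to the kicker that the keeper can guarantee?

3

Column maxima: L → 5, C → 4, R → 3.
The smallest of these is 3.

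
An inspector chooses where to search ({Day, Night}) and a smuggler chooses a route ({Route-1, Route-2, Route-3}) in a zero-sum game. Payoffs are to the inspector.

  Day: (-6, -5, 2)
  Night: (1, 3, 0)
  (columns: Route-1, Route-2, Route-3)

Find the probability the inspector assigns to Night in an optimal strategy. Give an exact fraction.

Row minima: Day → -6, Night → 0; maximin = 0.
Column maxima: Route-1 → 1, Route-2 → 3, Route-3 → 2; minimax = 1.
0 ≠ 1, so there is no saddle point; optimal play is mixed.
Route-2 is strictly dominated by Route-1 (it gives the inspector strictly more in every row), so the smuggler never plays it.
On the remaining 2×2 (Day, Night vs Route-1, Route-3):
Let the inspector play Day with probability p. Expected payoff against Route-1: (-6)p + 1(1−p) = −7p + 1; against Route-3: 2p + 0(1−p) = 2p.
Setting these equal: −7p + 1 = 2p ⇒ −9p = -1 ⇒ p = 1/9, and the value is (-7)·(1/9) + 1 = 2/9.
For the smuggler: with q = P(Route-1), equating Day's and Night's payoffs gives −8q + 2 = q ⇒ q = 2/9.

8/9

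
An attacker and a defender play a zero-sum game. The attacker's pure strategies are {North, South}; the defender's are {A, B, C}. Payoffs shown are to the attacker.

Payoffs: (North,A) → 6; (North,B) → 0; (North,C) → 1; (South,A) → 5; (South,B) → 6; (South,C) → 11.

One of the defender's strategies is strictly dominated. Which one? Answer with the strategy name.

B holds the attacker's payoff strictly below C in every row: 0 < 1, 6 < 11.
So C is strictly dominated for the defender.

C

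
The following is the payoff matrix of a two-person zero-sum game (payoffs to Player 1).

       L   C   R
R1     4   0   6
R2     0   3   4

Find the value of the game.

Row minima: R1 → 0, R2 → 0; maximin = 0.
Column maxima: L → 4, C → 3, R → 6; minimax = 3.
0 ≠ 3, so there is no saddle point; optimal play is mixed.
R is strictly dominated by L (it gives Player 1 strictly more in every row), so Player 2 never plays it.
On the remaining 2×2 (R1, R2 vs L, C):
Let Player 1 play R1 with probability p. Expected payoff against L: 4p + 0(1−p) = 4p; against C: 0p + 3(1−p) = −3p + 3.
Setting these equal: 4p = −3p + 3 ⇒ 7p = 3 ⇒ p = 3/7, and the value is (4)·(3/7) = 12/7.
For Player 2: with q = P(L), equating R1's and R2's payoffs gives 4q = −3q + 3 ⇒ q = 3/7.

12/7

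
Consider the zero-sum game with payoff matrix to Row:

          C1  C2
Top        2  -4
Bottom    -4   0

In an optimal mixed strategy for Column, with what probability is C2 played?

Row minima: Top → -4, Bottom → -4; maximin = -4.
Column maxima: C1 → 2, C2 → 0; minimax = 0.
-4 ≠ 0, so there is no saddle point; optimal play is mixed.
Let Row play Top with probability p. Expected payoff against C1: 2p + (-4)(1−p) = 6p − 4; against C2: (-4)p + 0(1−p) = −4p.
Setting these equal: 6p − 4 = −4p ⇒ 10p = 4 ⇒ p = 2/5, and the value is (6)·(2/5) − 4 = -8/5.
For Column: with q = P(C1), equating Top's and Bottom's payoffs gives 6q − 4 = −4q ⇒ q = 2/5.

3/5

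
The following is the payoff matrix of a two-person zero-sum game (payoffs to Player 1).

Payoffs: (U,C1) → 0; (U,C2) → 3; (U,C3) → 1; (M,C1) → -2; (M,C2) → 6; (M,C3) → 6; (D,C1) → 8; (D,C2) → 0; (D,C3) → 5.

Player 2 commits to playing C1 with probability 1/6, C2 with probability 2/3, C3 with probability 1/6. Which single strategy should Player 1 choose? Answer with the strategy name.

Expected payoff of U: (1/6)·0 + (2/3)·3 + (1/6)·1 = 13/6.
Expected payoff of M: (1/6)·(-2) + (2/3)·6 + (1/6)·6 = 14/3.
Expected payoff of D: (1/6)·8 + (2/3)·0 + (1/6)·5 = 13/6.
The largest is 14/3, so Player 1's best response is M.

M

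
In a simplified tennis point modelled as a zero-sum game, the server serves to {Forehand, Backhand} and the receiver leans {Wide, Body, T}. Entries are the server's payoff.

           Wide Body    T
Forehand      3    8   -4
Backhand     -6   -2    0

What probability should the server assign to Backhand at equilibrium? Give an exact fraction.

7/13

Row minima: Forehand → -4, Backhand → -6; maximin = -4.
Column maxima: Wide → 3, Body → 8, T → 0; minimax = 0.
-4 ≠ 0, so there is no saddle point; optimal play is mixed.
Body is strictly dominated by Wide (it gives the server strictly more in every row), so the receiver never plays it.
On the remaining 2×2 (Forehand, Backhand vs Wide, T):
Let the server play Forehand with probability p. Expected payoff against Wide: 3p + (-6)(1−p) = 9p − 6; against T: (-4)p + 0(1−p) = −4p.
Setting these equal: 9p − 6 = −4p ⇒ 13p = 6 ⇒ p = 6/13, and the value is (9)·(6/13) − 6 = -24/13.
For the receiver: with q = P(Wide), equating Forehand's and Backhand's payoffs gives 7q − 4 = −6q ⇒ q = 4/13.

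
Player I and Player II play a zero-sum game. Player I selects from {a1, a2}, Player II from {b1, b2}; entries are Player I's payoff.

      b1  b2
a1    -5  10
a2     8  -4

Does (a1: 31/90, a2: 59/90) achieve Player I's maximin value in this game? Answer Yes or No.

No

Against b1 this mix gives (31/90)·(-5) + (59/90)·8 = 317/90.
Against b2 this mix gives (31/90)·10 + (59/90)·(-4) = 37/45.
Player II will play b2, holding Player I to 37/45. Shifting weight toward the row that does better against b2 would raise this floor (the equalizing mix achieves 20/9 against both b2 and b1), so the proposed strategy is not optimal.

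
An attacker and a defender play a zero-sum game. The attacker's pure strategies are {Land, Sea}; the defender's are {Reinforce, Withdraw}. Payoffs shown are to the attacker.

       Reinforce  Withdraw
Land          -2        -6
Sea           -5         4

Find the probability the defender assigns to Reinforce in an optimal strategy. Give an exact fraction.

10/13

Row minima: Land → -6, Sea → -5; maximin = -5.
Column maxima: Reinforce → -2, Withdraw → 4; minimax = -2.
-5 ≠ -2, so there is no saddle point; optimal play is mixed.
Let the attacker play Land with probability p. Expected payoff against Reinforce: (-2)p + (-5)(1−p) = 3p − 5; against Withdraw: (-6)p + 4(1−p) = −10p + 4.
Setting these equal: 3p − 5 = −10p + 4 ⇒ 13p = 9 ⇒ p = 9/13, and the value is (3)·(9/13) − 5 = -38/13.
For the defender: with q = P(Reinforce), equating Land's and Sea's payoffs gives 4q − 6 = −9q + 4 ⇒ q = 10/13.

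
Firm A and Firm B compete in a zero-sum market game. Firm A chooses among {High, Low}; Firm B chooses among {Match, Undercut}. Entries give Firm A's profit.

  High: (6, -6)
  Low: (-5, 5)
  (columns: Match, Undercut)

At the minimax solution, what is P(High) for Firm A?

Row minima: High → -6, Low → -5; maximin = -5.
Column maxima: Match → 6, Undercut → 5; minimax = 5.
-5 ≠ 5, so there is no saddle point; optimal play is mixed.
Let Firm A play High with probability p. Expected payoff against Match: 6p + (-5)(1−p) = 11p − 5; against Undercut: (-6)p + 5(1−p) = −11p + 5.
Setting these equal: 11p − 5 = −11p + 5 ⇒ 22p = 10 ⇒ p = 5/11, and the value is (11)·(5/11) − 5 = 0.
For Firm B: with q = P(Match), equating High's and Low's payoffs gives 12q − 6 = −10q + 5 ⇒ q = 1/2.

5/11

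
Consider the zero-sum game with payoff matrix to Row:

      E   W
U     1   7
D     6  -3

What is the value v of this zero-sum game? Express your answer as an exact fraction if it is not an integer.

Row minima: U → 1, D → -3; maximin = 1.
Column maxima: E → 6, W → 7; minimax = 6.
1 ≠ 6, so there is no saddle point; optimal play is mixed.
Let Row play U with probability p. Expected payoff against E: 1p + 6(1−p) = −5p + 6; against W: 7p + (-3)(1−p) = 10p − 3.
Setting these equal: −5p + 6 = 10p − 3 ⇒ −15p = -9 ⇒ p = 3/5, and the value is (-5)·(3/5) + 6 = 3.
For Column: with q = P(E), equating U's and D's payoffs gives −6q + 7 = 9q − 3 ⇒ q = 2/3.

3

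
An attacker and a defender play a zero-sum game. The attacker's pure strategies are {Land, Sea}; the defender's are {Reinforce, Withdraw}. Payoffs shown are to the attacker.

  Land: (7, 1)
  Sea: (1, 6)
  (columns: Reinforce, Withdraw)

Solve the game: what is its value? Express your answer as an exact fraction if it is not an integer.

41/11

Row minima: Land → 1, Sea → 1; maximin = 1.
Column maxima: Reinforce → 7, Withdraw → 6; minimax = 6.
1 ≠ 6, so there is no saddle point; optimal play is mixed.
Let the attacker play Land with probability p. Expected payoff against Reinforce: 7p + 1(1−p) = 6p + 1; against Withdraw: 1p + 6(1−p) = −5p + 6.
Setting these equal: 6p + 1 = −5p + 6 ⇒ 11p = 5 ⇒ p = 5/11, and the value is (6)·(5/11) + 1 = 41/11.
For the defender: with q = P(Reinforce), equating Land's and Sea's payoffs gives 6q + 1 = −5q + 6 ⇒ q = 5/11.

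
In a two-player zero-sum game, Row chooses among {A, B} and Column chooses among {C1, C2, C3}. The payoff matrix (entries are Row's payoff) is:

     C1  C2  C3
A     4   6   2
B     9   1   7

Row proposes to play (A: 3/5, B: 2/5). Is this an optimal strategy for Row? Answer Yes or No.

Against C1 this mix gives (3/5)·4 + (2/5)·9 = 6.
Against C2 this mix gives (3/5)·6 + (2/5)·1 = 4.
Against C3 this mix gives (3/5)·2 + (2/5)·7 = 4.
All of Column's active replies (C2, C3) yield 4, and no column does worse for Row. The mix makes Column indifferent and guarantees 4, so it is optimal.

Yes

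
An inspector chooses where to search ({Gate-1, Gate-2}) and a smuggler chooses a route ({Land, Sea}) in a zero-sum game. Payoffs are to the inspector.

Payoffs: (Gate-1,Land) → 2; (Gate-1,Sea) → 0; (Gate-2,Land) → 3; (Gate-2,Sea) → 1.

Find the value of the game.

Row minima: Gate-1 → 0, Gate-2 → 1; maximin = 1.
Column maxima: Land → 3, Sea → 1; minimax = 1.
Since maximin = minimax = 1, there is a saddle point and the value is 1.

1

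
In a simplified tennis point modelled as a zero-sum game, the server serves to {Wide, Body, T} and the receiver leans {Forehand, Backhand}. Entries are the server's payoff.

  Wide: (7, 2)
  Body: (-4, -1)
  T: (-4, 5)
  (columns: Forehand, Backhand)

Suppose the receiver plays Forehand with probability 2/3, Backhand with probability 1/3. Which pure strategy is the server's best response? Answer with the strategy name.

Expected payoff of Wide: (2/3)·7 + (1/3)·2 = 16/3.
Expected payoff of Body: (2/3)·(-4) + (1/3)·(-1) = -3.
Expected payoff of T: (2/3)·(-4) + (1/3)·5 = -1.
The largest is 16/3, so the server's best response is Wide.

Wide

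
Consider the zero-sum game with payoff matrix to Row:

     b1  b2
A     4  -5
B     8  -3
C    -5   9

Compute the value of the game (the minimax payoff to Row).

Row minima: A → -5, B → -3, C → -5; maximin = -3.
Column maxima: b1 → 8, b2 → 9; minimax = 8.
-3 ≠ 8, so there is no saddle point; optimal play is mixed.
A is strictly dominated by B, so Row never plays it.
On the remaining 2×2 (B, C vs b1, b2):
Let Row play B with probability p. Expected payoff against b1: 8p + (-5)(1−p) = 13p − 5; against b2: (-3)p + 9(1−p) = −12p + 9.
Setting these equal: 13p − 5 = −12p + 9 ⇒ 25p = 14 ⇒ p = 14/25, and the value is (13)·(14/25) − 5 = 57/25.
For Column: with q = P(b1), equating B's and C's payoffs gives 11q − 3 = −14q + 9 ⇒ q = 12/25.

57/25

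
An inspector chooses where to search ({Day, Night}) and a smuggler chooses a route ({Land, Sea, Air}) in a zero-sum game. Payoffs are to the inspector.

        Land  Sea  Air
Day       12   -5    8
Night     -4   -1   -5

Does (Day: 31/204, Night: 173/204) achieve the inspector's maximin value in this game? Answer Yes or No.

Against Land this mix gives (31/204)·12 + (173/204)·(-4) = -80/51.
Against Sea this mix gives (31/204)·(-5) + (173/204)·(-1) = -82/51.
Against Air this mix gives (31/204)·8 + (173/204)·(-5) = -617/204.
The smuggler will play Air, holding the inspector to -617/204. Shifting weight toward the row that does better against Air would raise this floor (the equalizing mix achieves -33/17 against both Air and Sea), so the proposed strategy is not optimal.

No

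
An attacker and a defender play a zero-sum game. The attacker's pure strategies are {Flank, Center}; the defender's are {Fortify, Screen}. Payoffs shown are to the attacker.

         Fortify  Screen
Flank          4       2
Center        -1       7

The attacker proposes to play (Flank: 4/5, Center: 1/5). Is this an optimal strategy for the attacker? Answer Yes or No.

Against Fortify this mix gives (4/5)·4 + (1/5)·(-1) = 3.
Against Screen this mix gives (4/5)·2 + (1/5)·7 = 3.
All of the defender's active replies (Fortify, Screen) yield 3, and no column does worse for the attacker. The mix makes the defender indifferent and guarantees 3, so it is optimal.

Yes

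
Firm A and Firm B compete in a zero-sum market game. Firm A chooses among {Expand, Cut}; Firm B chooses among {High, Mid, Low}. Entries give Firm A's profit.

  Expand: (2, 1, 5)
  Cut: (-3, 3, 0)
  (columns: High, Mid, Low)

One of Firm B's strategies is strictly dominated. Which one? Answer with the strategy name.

Low

High holds Firm A's payoff strictly below Low in every row: 2 < 5, -3 < 0.
So Low is strictly dominated for Firm B.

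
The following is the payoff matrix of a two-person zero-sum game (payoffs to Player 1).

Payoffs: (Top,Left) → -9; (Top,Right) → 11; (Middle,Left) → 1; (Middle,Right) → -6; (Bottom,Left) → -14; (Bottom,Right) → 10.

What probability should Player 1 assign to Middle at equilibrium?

20/27

Row minima: Top → -9, Middle → -6, Bottom → -14; maximin = -6.
Column maxima: Left → 1, Right → 11; minimax = 1.
-6 ≠ 1, so there is no saddle point; optimal play is mixed.
Bottom is strictly dominated by Top, so Player 1 never plays it.
On the remaining 2×2 (Top, Middle vs Left, Right):
Let Player 1 play Top with probability p. Expected payoff against Left: (-9)p + 1(1−p) = −10p + 1; against Right: 11p + (-6)(1−p) = 17p − 6.
Setting these equal: −10p + 1 = 17p − 6 ⇒ −27p = -7 ⇒ p = 7/27, and the value is (-10)·(7/27) + 1 = -43/27.
For Player 2: with q = P(Left), equating Top's and Middle's payoffs gives −20q + 11 = 7q − 6 ⇒ q = 17/27.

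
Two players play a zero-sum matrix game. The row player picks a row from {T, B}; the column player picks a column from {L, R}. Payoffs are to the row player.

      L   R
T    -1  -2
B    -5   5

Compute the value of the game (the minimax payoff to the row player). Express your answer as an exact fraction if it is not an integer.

Row minima: T → -2, B → -5; maximin = -2.
Column maxima: L → -1, R → 5; minimax = -1.
-2 ≠ -1, so there is no saddle point; optimal play is mixed.
Let the row player play T with probability p. Expected payoff against L: (-1)p + (-5)(1−p) = 4p − 5; against R: (-2)p + 5(1−p) = −7p + 5.
Setting these equal: 4p − 5 = −7p + 5 ⇒ 11p = 10 ⇒ p = 10/11, and the value is (4)·(10/11) − 5 = -15/11.
For the column player: with q = P(L), equating T's and B's payoffs gives q − 2 = −10q + 5 ⇒ q = 7/11.

-15/11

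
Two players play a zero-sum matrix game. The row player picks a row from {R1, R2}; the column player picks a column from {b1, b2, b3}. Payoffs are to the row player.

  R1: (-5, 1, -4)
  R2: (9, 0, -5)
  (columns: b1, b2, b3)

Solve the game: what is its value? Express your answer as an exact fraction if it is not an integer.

-61/15

Row minima: R1 → -5, R2 → -5; maximin = -5.
Column maxima: b1 → 9, b2 → 1, b3 → -4; minimax = -4.
-5 ≠ -4, so there is no saddle point; optimal play is mixed.
b2 is strictly dominated by b3 (it gives the row player strictly more in every row), so the column player never plays it.
On the remaining 2×2 (R1, R2 vs b1, b3):
Let the row player play R1 with probability p. Expected payoff against b1: (-5)p + 9(1−p) = −14p + 9; against b3: (-4)p + (-5)(1−p) = p − 5.
Setting these equal: −14p + 9 = p − 5 ⇒ −15p = -14 ⇒ p = 14/15, and the value is (-14)·(14/15) + 9 = -61/15.
For the column player: with q = P(b1), equating R1's and R2's payoffs gives −q − 4 = 14q − 5 ⇒ q = 1/15.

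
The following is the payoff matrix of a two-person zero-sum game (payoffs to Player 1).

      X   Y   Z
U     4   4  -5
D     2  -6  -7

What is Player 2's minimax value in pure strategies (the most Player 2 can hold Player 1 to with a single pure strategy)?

-5

Column maxima: X → 4, Y → 4, Z → -5.
The smallest of these is -5.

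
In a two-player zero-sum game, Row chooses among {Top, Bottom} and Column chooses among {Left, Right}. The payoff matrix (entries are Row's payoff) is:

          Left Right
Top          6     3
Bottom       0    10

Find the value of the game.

60/13

Row minima: Top → 3, Bottom → 0; maximin = 3.
Column maxima: Left → 6, Right → 10; minimax = 6.
3 ≠ 6, so there is no saddle point; optimal play is mixed.
Let Row play Top with probability p. Expected payoff against Left: 6p + 0(1−p) = 6p; against Right: 3p + 10(1−p) = −7p + 10.
Setting these equal: 6p = −7p + 10 ⇒ 13p = 10 ⇒ p = 10/13, and the value is (6)·(10/13) = 60/13.
For Column: with q = P(Left), equating Top's and Bottom's payoffs gives 3q + 3 = −10q + 10 ⇒ q = 7/13.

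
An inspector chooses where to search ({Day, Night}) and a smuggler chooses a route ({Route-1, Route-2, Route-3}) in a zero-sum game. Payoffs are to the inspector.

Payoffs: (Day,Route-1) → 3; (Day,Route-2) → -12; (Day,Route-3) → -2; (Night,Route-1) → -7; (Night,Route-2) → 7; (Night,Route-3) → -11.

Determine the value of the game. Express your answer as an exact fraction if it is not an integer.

-73/14

Row minima: Day → -12, Night → -11; maximin = -11.
Column maxima: Route-1 → 3, Route-2 → 7, Route-3 → -2; minimax = -2.
-11 ≠ -2, so there is no saddle point; optimal play is mixed.
Route-1 is strictly dominated by Route-3 (it gives the inspector strictly more in every row), so the smuggler never plays it.
On the remaining 2×2 (Day, Night vs Route-2, Route-3):
Let the inspector play Day with probability p. Expected payoff against Route-2: (-12)p + 7(1−p) = −19p + 7; against Route-3: (-2)p + (-11)(1−p) = 9p − 11.
Setting these equal: −19p + 7 = 9p − 11 ⇒ −28p = -18 ⇒ p = 9/14, and the value is (-19)·(9/14) + 7 = -73/14.
For the smuggler: with q = P(Route-2), equating Day's and Night's payoffs gives −10q − 2 = 18q − 11 ⇒ q = 9/28.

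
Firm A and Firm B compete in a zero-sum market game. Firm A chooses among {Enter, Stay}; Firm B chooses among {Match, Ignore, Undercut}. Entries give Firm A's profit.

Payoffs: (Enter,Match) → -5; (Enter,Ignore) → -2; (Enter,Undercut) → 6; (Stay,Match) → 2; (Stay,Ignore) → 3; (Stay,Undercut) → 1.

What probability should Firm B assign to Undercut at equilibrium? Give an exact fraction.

Row minima: Enter → -5, Stay → 1; maximin = 1.
Column maxima: Match → 2, Ignore → 3, Undercut → 6; minimax = 2.
1 ≠ 2, so there is no saddle point; optimal play is mixed.
Ignore is strictly dominated by Match (it gives Firm A strictly more in every row), so Firm B never plays it.
On the remaining 2×2 (Enter, Stay vs Match, Undercut):
Let Firm A play Enter with probability p. Expected payoff against Match: (-5)p + 2(1−p) = −7p + 2; against Undercut: 6p + 1(1−p) = 5p + 1.
Setting these equal: −7p + 2 = 5p + 1 ⇒ −12p = -1 ⇒ p = 1/12, and the value is (-7)·(1/12) + 2 = 17/12.
For Firm B: with q = P(Match), equating Enter's and Stay's payoffs gives −11q + 6 = q + 1 ⇒ q = 5/12.

7/12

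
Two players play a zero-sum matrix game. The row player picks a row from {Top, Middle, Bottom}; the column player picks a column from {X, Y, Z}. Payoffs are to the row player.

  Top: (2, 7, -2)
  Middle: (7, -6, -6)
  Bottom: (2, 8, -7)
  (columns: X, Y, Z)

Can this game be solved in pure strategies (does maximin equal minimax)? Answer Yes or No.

Yes

Row minima: Top → -2, Middle → -6, Bottom → -7; maximin = -2.
Column maxima: X → 7, Y → 8, Z → -2; minimax = -2.
maximin = minimax = -2, so a saddle point exists.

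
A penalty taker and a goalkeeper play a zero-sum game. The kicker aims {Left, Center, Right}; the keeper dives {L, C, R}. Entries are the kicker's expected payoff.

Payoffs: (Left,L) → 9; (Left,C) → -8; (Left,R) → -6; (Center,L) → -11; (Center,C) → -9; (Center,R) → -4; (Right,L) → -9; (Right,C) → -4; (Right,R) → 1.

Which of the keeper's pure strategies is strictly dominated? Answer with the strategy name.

C holds the kicker's payoff strictly below R in every row: -8 < -6, -9 < -4, -4 < 1.
So R is strictly dominated for the keeper.

R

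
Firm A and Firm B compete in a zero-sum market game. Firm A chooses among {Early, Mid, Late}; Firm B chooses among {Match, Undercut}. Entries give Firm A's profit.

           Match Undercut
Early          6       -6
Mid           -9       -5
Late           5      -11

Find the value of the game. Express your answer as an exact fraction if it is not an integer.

-21/4

Row minima: Early → -6, Mid → -9, Late → -11; maximin = -6.
Column maxima: Match → 6, Undercut → -5; minimax = -5.
-6 ≠ -5, so there is no saddle point; optimal play is mixed.
Late is strictly dominated by Early, so Firm A never plays it.
On the remaining 2×2 (Early, Mid vs Match, Undercut):
Let Firm A play Early with probability p. Expected payoff against Match: 6p + (-9)(1−p) = 15p − 9; against Undercut: (-6)p + (-5)(1−p) = −p − 5.
Setting these equal: 15p − 9 = −p − 5 ⇒ 16p = 4 ⇒ p = 1/4, and the value is (15)·(1/4) − 9 = -21/4.
For Firm B: with q = P(Match), equating Early's and Mid's payoffs gives 12q − 6 = −4q − 5 ⇒ q = 1/16.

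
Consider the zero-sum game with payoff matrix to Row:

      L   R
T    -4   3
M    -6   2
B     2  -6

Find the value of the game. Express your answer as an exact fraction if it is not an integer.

Row minima: T → -4, M → -6, B → -6; maximin = -4.
Column maxima: L → 2, R → 3; minimax = 2.
-4 ≠ 2, so there is no saddle point; optimal play is mixed.
M is strictly dominated by T, so Row never plays it.
On the remaining 2×2 (T, B vs L, R):
Let Row play T with probability p. Expected payoff against L: (-4)p + 2(1−p) = −6p + 2; against R: 3p + (-6)(1−p) = 9p − 6.
Setting these equal: −6p + 2 = 9p − 6 ⇒ −15p = -8 ⇒ p = 8/15, and the value is (-6)·(8/15) + 2 = -6/5.
For Column: with q = P(L), equating T's and B's payoffs gives −7q + 3 = 8q − 6 ⇒ q = 3/5.

-6/5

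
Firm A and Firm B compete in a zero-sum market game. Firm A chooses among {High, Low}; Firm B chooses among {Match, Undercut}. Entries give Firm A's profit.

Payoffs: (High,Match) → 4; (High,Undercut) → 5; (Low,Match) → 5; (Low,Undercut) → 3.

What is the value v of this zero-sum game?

Row minima: High → 4, Low → 3; maximin = 4.
Column maxima: Match → 5, Undercut → 5; minimax = 5.
4 ≠ 5, so there is no saddle point; optimal play is mixed.
Let Firm A play High with probability p. Expected payoff against Match: 4p + 5(1−p) = −p + 5; against Undercut: 5p + 3(1−p) = 2p + 3.
Setting these equal: −p + 5 = 2p + 3 ⇒ −3p = -2 ⇒ p = 2/3, and the value is (-1)·(2/3) + 5 = 13/3.
For Firm B: with q = P(Match), equating High's and Low's payoffs gives −q + 5 = 2q + 3 ⇒ q = 2/3.

13/3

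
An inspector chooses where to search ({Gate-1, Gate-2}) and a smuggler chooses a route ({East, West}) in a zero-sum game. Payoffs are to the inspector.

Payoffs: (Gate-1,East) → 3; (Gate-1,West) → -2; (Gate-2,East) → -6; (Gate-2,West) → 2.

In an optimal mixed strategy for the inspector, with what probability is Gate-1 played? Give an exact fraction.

8/13

Row minima: Gate-1 → -2, Gate-2 → -6; maximin = -2.
Column maxima: East → 3, West → 2; minimax = 2.
-2 ≠ 2, so there is no saddle point; optimal play is mixed.
Let the inspector play Gate-1 with probability p. Expected payoff against East: 3p + (-6)(1−p) = 9p − 6; against West: (-2)p + 2(1−p) = −4p + 2.
Setting these equal: 9p − 6 = −4p + 2 ⇒ 13p = 8 ⇒ p = 8/13, and the value is (9)·(8/13) − 6 = -6/13.
For the smuggler: with q = P(East), equating Gate-1's and Gate-2's payoffs gives 5q − 2 = −8q + 2 ⇒ q = 4/13.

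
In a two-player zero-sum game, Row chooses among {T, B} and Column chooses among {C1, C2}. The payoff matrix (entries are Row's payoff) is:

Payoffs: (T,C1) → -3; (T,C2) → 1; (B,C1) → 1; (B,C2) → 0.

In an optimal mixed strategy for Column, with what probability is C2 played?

Row minima: T → -3, B → 0; maximin = 0.
Column maxima: C1 → 1, C2 → 1; minimax = 1.
0 ≠ 1, so there is no saddle point; optimal play is mixed.
Let Row play T with probability p. Expected payoff against C1: (-3)p + 1(1−p) = −4p + 1; against C2: 1p + 0(1−p) = p.
Setting these equal: −4p + 1 = p ⇒ −5p = -1 ⇒ p = 1/5, and the value is (-4)·(1/5) + 1 = 1/5.
For Column: with q = P(C1), equating T's and B's payoffs gives −4q + 1 = q ⇒ q = 1/5.

4/5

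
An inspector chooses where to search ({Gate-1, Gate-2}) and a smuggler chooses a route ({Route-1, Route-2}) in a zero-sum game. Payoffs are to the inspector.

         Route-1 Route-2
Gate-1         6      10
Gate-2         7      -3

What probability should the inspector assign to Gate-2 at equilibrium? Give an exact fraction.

2/7

Row minima: Gate-1 → 6, Gate-2 → -3; maximin = 6.
Column maxima: Route-1 → 7, Route-2 → 10; minimax = 7.
6 ≠ 7, so there is no saddle point; optimal play is mixed.
Let the inspector play Gate-1 with probability p. Expected payoff against Route-1: 6p + 7(1−p) = −p + 7; against Route-2: 10p + (-3)(1−p) = 13p − 3.
Setting these equal: −p + 7 = 13p − 3 ⇒ −14p = -10 ⇒ p = 5/7, and the value is (-1)·(5/7) + 7 = 44/7.
For the smuggler: with q = P(Route-1), equating Gate-1's and Gate-2's payoffs gives −4q + 10 = 10q − 3 ⇒ q = 13/14.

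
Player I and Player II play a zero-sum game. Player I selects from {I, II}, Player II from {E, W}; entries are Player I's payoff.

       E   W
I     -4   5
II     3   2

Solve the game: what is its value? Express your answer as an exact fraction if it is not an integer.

23/10

Row minima: I → -4, II → 2; maximin = 2.
Column maxima: E → 3, W → 5; minimax = 3.
2 ≠ 3, so there is no saddle point; optimal play is mixed.
Let Player I play I with probability p. Expected payoff against E: (-4)p + 3(1−p) = −7p + 3; against W: 5p + 2(1−p) = 3p + 2.
Setting these equal: −7p + 3 = 3p + 2 ⇒ −10p = -1 ⇒ p = 1/10, and the value is (-7)·(1/10) + 3 = 23/10.
For Player II: with q = P(E), equating I's and II's payoffs gives −9q + 5 = q + 2 ⇒ q = 3/10.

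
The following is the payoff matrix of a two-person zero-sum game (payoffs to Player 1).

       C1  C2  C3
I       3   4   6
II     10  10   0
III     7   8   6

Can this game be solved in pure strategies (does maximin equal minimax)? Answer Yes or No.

Row minima: I → 3, II → 0, III → 6; maximin = 6.
Column maxima: C1 → 10, C2 → 10, C3 → 6; minimax = 6.
maximin = minimax = 6, so a saddle point exists.

Yes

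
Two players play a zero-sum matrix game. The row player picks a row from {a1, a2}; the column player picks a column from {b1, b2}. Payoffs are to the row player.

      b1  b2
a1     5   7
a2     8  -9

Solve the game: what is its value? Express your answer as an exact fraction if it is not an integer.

Row minima: a1 → 5, a2 → -9; maximin = 5.
Column maxima: b1 → 8, b2 → 7; minimax = 7.
5 ≠ 7, so there is no saddle point; optimal play is mixed.
Let the row player play a1 with probability p. Expected payoff against b1: 5p + 8(1−p) = −3p + 8; against b2: 7p + (-9)(1−p) = 16p − 9.
Setting these equal: −3p + 8 = 16p − 9 ⇒ −19p = -17 ⇒ p = 17/19, and the value is (-3)·(17/19) + 8 = 101/19.
For the column player: with q = P(b1), equating a1's and a2's payoffs gives −2q + 7 = 17q − 9 ⇒ q = 16/19.

101/19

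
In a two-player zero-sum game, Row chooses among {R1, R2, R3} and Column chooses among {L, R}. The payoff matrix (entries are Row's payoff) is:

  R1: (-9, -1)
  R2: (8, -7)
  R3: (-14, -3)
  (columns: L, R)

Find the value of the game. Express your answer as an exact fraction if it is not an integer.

-71/23

Row minima: R1 → -9, R2 → -7, R3 → -14; maximin = -7.
Column maxima: L → 8, R → -1; minimax = -1.
-7 ≠ -1, so there is no saddle point; optimal play is mixed.
R3 is strictly dominated by R1, so Row never plays it.
On the remaining 2×2 (R1, R2 vs L, R):
Let Row play R1 with probability p. Expected payoff against L: (-9)p + 8(1−p) = −17p + 8; against R: (-1)p + (-7)(1−p) = 6p − 7.
Setting these equal: −17p + 8 = 6p − 7 ⇒ −23p = -15 ⇒ p = 15/23, and the value is (-17)·(15/23) + 8 = -71/23.
For Column: with q = P(L), equating R1's and R2's payoffs gives −8q − 1 = 15q − 7 ⇒ q = 6/23.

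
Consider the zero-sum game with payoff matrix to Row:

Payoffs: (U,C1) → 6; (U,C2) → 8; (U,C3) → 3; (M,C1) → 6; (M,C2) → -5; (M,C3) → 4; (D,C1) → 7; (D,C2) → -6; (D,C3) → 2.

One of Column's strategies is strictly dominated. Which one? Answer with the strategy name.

C1

C3 holds Row's payoff strictly below C1 in every row: 3 < 6, 4 < 6, 2 < 7.
So C1 is strictly dominated for Column.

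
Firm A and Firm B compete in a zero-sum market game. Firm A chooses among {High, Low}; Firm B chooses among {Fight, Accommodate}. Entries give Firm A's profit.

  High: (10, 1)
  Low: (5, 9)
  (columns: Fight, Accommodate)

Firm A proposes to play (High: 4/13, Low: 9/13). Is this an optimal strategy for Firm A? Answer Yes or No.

Against Fight this mix gives (4/13)·10 + (9/13)·5 = 85/13.
Against Accommodate this mix gives (4/13)·1 + (9/13)·9 = 85/13.
All of Firm B's active replies (Fight, Accommodate) yield 85/13, and no column does worse for Firm A. The mix makes Firm B indifferent and guarantees 85/13, so it is optimal.

Yes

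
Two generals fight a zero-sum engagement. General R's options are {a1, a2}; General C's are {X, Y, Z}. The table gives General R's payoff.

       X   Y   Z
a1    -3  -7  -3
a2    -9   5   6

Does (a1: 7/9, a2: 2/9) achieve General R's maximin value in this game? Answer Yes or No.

Yes

Against X this mix gives (7/9)·(-3) + (2/9)·(-9) = -13/3.
Against Y this mix gives (7/9)·(-7) + (2/9)·5 = -13/3.
Against Z this mix gives (7/9)·(-3) + (2/9)·6 = -1.
All of General C's active replies (X, Y) yield -13/3, and no column does worse for General R. The mix makes General C indifferent and guarantees -13/3, so it is optimal.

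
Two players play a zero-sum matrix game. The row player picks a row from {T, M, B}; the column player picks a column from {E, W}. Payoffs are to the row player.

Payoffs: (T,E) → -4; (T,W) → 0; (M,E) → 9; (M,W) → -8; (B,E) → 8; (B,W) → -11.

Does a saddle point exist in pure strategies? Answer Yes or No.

No

Row minima: T → -4, M → -8, B → -11; maximin = -4.
Column maxima: E → 9, W → 0; minimax = 0.
-4 ≠ 0, so no pure-strategy equilibrium exists.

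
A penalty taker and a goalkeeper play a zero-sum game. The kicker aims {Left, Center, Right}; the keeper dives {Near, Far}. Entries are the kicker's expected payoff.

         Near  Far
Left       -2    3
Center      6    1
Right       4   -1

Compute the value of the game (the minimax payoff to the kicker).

2

Row minima: Left → -2, Center → 1, Right → -1; maximin = 1.
Column maxima: Near → 6, Far → 3; minimax = 3.
1 ≠ 3, so there is no saddle point; optimal play is mixed.
Right is strictly dominated by Center, so the kicker never plays it.
On the remaining 2×2 (Left, Center vs Near, Far):
Let the kicker play Left with probability p. Expected payoff against Near: (-2)p + 6(1−p) = −8p + 6; against Far: 3p + 1(1−p) = 2p + 1.
Setting these equal: −8p + 6 = 2p + 1 ⇒ −10p = -5 ⇒ p = 1/2, and the value is (-8)·(1/2) + 6 = 2.
For the keeper: with q = P(Near), equating Left's and Center's payoffs gives −5q + 3 = 5q + 1 ⇒ q = 1/5.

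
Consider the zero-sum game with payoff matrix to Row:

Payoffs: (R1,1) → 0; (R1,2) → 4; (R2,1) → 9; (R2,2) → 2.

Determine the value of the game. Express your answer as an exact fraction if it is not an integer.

36/11

Row minima: R1 → 0, R2 → 2; maximin = 2.
Column maxima: 1 → 9, 2 → 4; minimax = 4.
2 ≠ 4, so there is no saddle point; optimal play is mixed.
Let Row play R1 with probability p. Expected payoff against 1: 0p + 9(1−p) = −9p + 9; against 2: 4p + 2(1−p) = 2p + 2.
Setting these equal: −9p + 9 = 2p + 2 ⇒ −11p = -7 ⇒ p = 7/11, and the value is (-9)·(7/11) + 9 = 36/11.
For Column: with q = P(1), equating R1's and R2's payoffs gives −4q + 4 = 7q + 2 ⇒ q = 2/11.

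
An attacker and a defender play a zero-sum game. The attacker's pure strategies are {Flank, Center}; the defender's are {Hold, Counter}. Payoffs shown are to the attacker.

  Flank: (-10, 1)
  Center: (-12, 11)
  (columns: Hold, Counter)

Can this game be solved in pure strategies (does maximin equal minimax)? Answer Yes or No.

Yes

Row minima: Flank → -10, Center → -12; maximin = -10.
Column maxima: Hold → -10, Counter → 11; minimax = -10.
maximin = minimax = -10, so a saddle point exists.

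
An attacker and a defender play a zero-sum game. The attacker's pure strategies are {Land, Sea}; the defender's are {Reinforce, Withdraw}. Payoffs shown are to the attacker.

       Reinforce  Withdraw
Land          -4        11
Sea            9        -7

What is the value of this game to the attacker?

Row minima: Land → -4, Sea → -7; maximin = -4.
Column maxima: Reinforce → 9, Withdraw → 11; minimax = 9.
-4 ≠ 9, so there is no saddle point; optimal play is mixed.
Let the attacker play Land with probability p. Expected payoff against Reinforce: (-4)p + 9(1−p) = −13p + 9; against Withdraw: 11p + (-7)(1−p) = 18p − 7.
Setting these equal: −13p + 9 = 18p − 7 ⇒ −31p = -16 ⇒ p = 16/31, and the value is (-13)·(16/31) + 9 = 71/31.
For the defender: with q = P(Reinforce), equating Land's and Sea's payoffs gives −15q + 11 = 16q − 7 ⇒ q = 18/31.

71/31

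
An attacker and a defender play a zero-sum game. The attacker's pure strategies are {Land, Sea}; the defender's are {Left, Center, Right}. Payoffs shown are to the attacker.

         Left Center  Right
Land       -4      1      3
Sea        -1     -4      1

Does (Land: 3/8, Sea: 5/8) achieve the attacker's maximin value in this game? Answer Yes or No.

Yes

Against Left this mix gives (3/8)·(-4) + (5/8)·(-1) = -17/8.
Against Center this mix gives (3/8)·1 + (5/8)·(-4) = -17/8.
Against Right this mix gives (3/8)·3 + (5/8)·1 = 7/4.
All of the defender's active replies (Left, Center) yield -17/8, and no column does worse for the attacker. The mix makes the defender indifferent and guarantees -17/8, so it is optimal.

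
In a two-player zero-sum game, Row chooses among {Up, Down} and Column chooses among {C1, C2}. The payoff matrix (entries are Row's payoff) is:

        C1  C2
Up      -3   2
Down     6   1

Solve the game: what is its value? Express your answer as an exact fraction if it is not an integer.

Row minima: Up → -3, Down → 1; maximin = 1.
Column maxima: C1 → 6, C2 → 2; minimax = 2.
1 ≠ 2, so there is no saddle point; optimal play is mixed.
Let Row play Up with probability p. Expected payoff against C1: (-3)p + 6(1−p) = −9p + 6; against C2: 2p + 1(1−p) = p + 1.
Setting these equal: −9p + 6 = p + 1 ⇒ −10p = -5 ⇒ p = 1/2, and the value is (-9)·(1/2) + 6 = 3/2.
For Column: with q = P(C1), equating Up's and Down's payoffs gives −5q + 2 = 5q + 1 ⇒ q = 1/10.

3/2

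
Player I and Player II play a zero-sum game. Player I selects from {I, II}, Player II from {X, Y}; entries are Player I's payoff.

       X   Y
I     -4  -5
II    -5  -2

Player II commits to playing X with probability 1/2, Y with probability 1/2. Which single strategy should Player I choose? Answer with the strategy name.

II

Expected payoff of I: (1/2)·(-4) + (1/2)·(-5) = -9/2.
Expected payoff of II: (1/2)·(-5) + (1/2)·(-2) = -7/2.
The largest is -7/2, so Player I's best response is II.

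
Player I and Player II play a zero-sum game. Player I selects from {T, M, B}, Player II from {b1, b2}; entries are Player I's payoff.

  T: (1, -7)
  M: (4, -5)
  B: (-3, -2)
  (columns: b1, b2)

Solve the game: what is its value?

Row minima: T → -7, M → -5, B → -3; maximin = -3.
Column maxima: b1 → 4, b2 → -2; minimax = -2.
-3 ≠ -2, so there is no saddle point; optimal play is mixed.
T is strictly dominated by M, so Player I never plays it.
On the remaining 2×2 (M, B vs b1, b2):
Let Player I play M with probability p. Expected payoff against b1: 4p + (-3)(1−p) = 7p − 3; against b2: (-5)p + (-2)(1−p) = −3p − 2.
Setting these equal: 7p − 3 = −3p − 2 ⇒ 10p = 1 ⇒ p = 1/10, and the value is (7)·(1/10) − 3 = -23/10.
For Player II: with q = P(b1), equating M's and B's payoffs gives 9q − 5 = −q − 2 ⇒ q = 3/10.

-23/10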